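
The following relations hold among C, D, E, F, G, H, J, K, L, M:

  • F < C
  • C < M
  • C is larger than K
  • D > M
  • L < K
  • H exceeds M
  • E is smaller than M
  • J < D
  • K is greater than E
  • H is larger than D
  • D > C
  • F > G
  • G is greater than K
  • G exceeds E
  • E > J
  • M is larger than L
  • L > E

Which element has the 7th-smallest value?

C

The consecutive relations fix a unique order: J < E < L < K < G < F < C < M < D < H.
The 7th smallest is C.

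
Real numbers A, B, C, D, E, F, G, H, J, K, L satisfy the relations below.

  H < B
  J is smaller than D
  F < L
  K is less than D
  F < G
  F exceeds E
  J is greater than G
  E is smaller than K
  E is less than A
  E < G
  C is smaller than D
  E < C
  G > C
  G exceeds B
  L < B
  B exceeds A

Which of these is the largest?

D

E is not greatest since E < F; F is not greatest since F < G; H is not greatest since H < B; A is not greatest since A < B; C is not greatest since C < D; K is not greatest since K < D; L is not greatest since L < B; B is not greatest since B < G; G is not greatest since G < J; J is not greatest since J < D.
Only D has nothing above it, so D is the largest.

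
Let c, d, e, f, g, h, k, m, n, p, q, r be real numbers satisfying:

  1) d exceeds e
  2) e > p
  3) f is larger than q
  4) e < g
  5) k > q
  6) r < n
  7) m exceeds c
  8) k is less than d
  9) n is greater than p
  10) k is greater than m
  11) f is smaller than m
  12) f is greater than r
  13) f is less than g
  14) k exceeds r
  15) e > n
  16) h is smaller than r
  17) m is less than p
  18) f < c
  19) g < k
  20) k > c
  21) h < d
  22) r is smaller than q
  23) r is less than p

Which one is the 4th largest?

e

Chaining the given pairs: h < r < q < f < c < m < p < n < e < g < k < d.
Counting 4 from the largest end gives e.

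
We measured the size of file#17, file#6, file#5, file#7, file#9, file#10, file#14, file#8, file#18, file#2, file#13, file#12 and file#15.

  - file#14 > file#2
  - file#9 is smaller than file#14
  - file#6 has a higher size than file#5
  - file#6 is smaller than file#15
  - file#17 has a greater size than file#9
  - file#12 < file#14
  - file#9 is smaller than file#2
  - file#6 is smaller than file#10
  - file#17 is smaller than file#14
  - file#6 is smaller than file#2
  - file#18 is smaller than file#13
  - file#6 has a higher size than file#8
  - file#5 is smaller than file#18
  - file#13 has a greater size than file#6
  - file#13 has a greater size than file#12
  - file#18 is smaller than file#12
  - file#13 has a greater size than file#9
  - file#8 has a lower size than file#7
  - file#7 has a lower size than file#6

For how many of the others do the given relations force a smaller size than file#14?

The elements the relations force below file#14 are file#5, file#8, file#9, file#18, file#7, file#12, file#6, file#17, file#2 — no chain reaches any other.
That is 9.

9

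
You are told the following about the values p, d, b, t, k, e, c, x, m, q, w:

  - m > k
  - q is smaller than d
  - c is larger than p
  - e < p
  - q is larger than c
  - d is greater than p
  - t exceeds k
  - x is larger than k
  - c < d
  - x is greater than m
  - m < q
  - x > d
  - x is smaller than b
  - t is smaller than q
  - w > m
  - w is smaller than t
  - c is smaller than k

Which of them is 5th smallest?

m

Chaining the given pairs: e < p < c < k < m < w < t < q < d < x < b.
The 5th smallest is m.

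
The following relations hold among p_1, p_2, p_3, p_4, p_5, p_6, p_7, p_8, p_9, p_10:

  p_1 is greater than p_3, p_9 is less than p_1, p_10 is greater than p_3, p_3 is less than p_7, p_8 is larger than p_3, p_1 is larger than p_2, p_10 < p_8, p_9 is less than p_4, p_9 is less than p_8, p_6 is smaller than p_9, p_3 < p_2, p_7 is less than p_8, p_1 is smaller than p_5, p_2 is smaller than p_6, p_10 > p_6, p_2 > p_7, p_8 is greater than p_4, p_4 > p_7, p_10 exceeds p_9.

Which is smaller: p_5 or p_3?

p_3

Link the given pairs in sequence: p_3 < p_2; p_2 < p_6; p_6 < p_9; p_9 < p_1; p_1 < p_5.
Together: p_3 < p_2 < p_6 < p_9 < p_1 < p_5.
So p_3 < p_5; p_3 is the smaller of the two.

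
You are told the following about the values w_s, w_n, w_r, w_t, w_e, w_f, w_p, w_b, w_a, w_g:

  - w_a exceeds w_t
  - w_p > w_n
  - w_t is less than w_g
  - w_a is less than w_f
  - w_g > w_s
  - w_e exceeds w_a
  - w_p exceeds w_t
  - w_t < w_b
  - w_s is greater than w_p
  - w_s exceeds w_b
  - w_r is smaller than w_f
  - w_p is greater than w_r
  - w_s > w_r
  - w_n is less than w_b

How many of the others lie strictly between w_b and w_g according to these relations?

1

Chaining upward from w_b reaches: w_s.
Chaining downward from w_g reaches: w_n, w_t, w_r, w_p, w_s.
Strictly between w_b and w_g are those in both lists: w_s — 1 element.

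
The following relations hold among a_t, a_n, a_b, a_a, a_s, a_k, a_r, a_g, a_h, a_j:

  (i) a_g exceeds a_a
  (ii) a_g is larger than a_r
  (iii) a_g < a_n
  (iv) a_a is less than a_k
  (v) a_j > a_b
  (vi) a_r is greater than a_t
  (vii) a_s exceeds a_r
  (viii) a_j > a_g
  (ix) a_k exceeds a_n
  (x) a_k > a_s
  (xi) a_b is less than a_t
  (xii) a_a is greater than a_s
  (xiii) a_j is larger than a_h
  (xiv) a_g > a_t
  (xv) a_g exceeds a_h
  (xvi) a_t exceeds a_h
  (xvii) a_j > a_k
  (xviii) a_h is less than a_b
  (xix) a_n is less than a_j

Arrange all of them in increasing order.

The consecutive links are each given: a_h < a_b; a_b < a_t; a_t < a_r; a_r < a_s; a_s < a_a; a_a < a_g; a_g < a_n; a_n < a_k; a_k < a_j.

a_h < a_b < a_t < a_r < a_s < a_a < a_g < a_n < a_k < a_j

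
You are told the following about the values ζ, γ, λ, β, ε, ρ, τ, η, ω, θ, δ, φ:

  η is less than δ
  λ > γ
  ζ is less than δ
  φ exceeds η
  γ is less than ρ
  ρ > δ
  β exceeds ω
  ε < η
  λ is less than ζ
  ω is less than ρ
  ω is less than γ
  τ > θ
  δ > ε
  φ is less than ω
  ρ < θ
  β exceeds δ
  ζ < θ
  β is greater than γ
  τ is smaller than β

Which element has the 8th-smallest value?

Piecing the relations together gives one ordering: ε < η < φ < ω < γ < λ < ζ < δ < ρ < θ < τ < β.
Counting 8 from the smallest end gives δ.

δ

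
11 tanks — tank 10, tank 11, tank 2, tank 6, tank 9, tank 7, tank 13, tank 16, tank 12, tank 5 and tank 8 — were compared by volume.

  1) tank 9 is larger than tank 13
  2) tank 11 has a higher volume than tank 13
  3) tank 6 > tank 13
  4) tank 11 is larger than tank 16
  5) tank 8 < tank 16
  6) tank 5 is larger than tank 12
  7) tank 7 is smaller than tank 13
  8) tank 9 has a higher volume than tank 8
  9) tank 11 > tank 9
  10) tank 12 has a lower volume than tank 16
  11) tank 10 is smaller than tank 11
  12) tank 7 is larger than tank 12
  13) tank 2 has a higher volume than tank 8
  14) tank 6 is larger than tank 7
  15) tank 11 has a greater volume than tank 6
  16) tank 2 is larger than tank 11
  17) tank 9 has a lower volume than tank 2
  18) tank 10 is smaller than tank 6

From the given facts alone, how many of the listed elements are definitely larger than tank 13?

From tank 13 the given relations immediately reach tank 9, tank 6, tank 11.
From those, tank 2 — 4 in total.
Nothing else is reachable above tank 13; 4 in all.

4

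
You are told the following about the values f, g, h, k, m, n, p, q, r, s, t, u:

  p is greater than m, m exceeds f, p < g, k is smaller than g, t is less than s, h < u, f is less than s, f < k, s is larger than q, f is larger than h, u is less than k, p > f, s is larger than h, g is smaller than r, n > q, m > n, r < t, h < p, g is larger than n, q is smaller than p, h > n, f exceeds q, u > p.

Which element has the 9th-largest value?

f

The consecutive relations fix a unique order: q < n < h < f < m < p < u < k < g < r < t < s.
Counting 9 from the largest end gives f.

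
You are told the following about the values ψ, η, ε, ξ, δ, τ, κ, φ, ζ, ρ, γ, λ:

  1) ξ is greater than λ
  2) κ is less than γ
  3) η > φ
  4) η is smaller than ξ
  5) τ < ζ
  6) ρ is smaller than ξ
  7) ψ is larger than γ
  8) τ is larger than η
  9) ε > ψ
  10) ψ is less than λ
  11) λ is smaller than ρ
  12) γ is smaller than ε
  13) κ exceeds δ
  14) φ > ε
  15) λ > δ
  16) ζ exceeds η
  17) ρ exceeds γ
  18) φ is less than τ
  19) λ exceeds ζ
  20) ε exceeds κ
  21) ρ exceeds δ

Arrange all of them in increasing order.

δ < κ < γ < ψ < ε < φ < η < τ < ζ < λ < ρ < ξ

The consecutive links are each given: δ < κ; κ < γ; γ < ψ; ψ < ε; ε < φ; φ < η; η < τ; τ < ζ; ζ < λ; λ < ρ; ρ < ξ.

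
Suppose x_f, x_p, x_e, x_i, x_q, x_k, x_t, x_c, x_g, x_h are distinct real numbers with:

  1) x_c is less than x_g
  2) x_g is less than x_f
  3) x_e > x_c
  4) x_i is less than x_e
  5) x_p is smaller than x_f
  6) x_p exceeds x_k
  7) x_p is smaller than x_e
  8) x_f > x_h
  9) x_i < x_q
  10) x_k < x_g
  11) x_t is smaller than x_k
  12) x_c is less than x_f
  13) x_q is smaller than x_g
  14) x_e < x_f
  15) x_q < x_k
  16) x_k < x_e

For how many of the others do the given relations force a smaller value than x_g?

5

The elements the relations force below x_g are x_i, x_c, x_q, x_t, x_k — no chain reaches any other.
That is 5.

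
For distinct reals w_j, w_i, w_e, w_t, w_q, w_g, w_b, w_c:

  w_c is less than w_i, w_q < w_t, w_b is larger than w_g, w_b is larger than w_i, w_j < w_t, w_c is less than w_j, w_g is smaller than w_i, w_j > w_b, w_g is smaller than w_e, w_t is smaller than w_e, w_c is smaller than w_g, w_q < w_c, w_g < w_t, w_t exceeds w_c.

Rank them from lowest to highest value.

Each adjacent pair is fixed by a given relation: w_q < w_c; w_c < w_g; w_g < w_i; w_i < w_b; w_b < w_j; w_j < w_t; w_t < w_e. Chaining them end to end gives the full order.

w_q < w_c < w_g < w_i < w_b < w_j < w_t < w_e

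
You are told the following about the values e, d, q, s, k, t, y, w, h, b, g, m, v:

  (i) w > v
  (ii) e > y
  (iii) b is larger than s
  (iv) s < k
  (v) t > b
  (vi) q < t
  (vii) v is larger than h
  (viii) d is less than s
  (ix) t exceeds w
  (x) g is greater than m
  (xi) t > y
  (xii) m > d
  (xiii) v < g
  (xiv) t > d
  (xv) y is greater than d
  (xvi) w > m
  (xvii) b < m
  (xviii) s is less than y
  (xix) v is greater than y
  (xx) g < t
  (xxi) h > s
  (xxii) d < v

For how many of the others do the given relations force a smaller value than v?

The elements the relations force below v are d, s, y, h — no chain reaches any other.
That is 4.

4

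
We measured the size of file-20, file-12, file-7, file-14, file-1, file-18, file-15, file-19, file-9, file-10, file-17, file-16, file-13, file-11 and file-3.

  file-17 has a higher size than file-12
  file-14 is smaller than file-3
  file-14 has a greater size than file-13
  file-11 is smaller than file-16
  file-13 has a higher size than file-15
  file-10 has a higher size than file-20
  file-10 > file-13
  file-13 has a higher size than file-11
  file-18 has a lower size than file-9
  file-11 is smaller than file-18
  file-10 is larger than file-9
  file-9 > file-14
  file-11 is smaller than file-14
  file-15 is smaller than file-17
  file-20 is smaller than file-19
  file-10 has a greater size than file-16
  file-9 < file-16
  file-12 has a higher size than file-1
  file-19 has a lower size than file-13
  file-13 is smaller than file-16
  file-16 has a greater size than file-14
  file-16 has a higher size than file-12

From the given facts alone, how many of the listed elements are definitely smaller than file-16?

Directly below file-16: file-11, file-12, file-13, file-14, file-9.
One step further: file-1, file-19, file-15, file-18 (9 so far).
One step further: file-20 (10 so far).
Nothing else is reachable below file-16; 10 in all.

10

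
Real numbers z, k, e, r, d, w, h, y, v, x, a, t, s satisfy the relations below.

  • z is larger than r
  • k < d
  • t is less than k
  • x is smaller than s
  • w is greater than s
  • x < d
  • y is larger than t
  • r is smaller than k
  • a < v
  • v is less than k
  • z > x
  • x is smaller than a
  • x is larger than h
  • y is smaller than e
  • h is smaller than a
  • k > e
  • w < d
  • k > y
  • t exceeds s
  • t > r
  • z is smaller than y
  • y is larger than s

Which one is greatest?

d

Chaining downward from d: directly below it, x, w, k; then h, r, s, t, y, e, v; then z, a.
That covers every other element, and nothing is given above d, so d is the greatest.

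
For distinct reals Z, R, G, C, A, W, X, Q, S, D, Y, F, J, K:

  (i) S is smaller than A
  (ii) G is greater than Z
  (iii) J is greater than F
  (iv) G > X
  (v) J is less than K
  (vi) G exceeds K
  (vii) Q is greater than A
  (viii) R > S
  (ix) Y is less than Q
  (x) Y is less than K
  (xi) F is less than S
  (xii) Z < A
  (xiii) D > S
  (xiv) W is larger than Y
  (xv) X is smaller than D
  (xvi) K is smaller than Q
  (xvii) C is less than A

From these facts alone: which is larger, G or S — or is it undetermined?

Following every chain through S: above S we get R, D, A, Q; below S we get F.
G is not reached, and no chain runs the other way from G to S.
So the given relations leave the order of S and G undetermined.

undetermined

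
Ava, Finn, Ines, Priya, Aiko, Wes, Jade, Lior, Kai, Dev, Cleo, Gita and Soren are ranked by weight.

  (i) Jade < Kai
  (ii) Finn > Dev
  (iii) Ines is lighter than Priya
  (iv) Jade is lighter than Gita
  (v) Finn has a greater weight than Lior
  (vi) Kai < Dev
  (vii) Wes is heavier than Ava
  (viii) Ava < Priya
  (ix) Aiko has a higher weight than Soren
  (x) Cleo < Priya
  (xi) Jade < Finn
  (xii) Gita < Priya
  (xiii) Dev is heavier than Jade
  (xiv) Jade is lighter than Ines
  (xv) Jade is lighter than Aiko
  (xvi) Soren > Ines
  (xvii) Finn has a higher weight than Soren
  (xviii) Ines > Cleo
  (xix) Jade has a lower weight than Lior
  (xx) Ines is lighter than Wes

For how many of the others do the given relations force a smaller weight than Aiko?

The elements the relations force below Aiko are Cleo, Jade, Ines, Soren — no chain reaches any other.
That is 4.

4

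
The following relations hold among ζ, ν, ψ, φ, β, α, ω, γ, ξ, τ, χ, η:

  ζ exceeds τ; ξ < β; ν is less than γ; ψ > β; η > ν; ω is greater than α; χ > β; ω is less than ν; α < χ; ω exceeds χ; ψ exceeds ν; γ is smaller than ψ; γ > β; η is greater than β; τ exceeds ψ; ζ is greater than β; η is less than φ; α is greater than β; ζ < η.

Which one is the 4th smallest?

Chaining the given pairs: ξ < β < α < χ < ω < ν < γ < ψ < τ < ζ < η < φ.
The 4th smallest is χ.

χ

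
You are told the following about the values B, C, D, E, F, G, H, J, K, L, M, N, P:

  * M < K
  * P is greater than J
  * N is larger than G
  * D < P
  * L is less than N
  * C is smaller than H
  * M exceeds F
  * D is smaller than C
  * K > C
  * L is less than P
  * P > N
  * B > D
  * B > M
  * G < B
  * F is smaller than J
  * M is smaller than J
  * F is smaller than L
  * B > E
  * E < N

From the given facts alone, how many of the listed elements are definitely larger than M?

4

The elements the relations force above M are J, B, K, P — no chain reaches any other.
That is 4.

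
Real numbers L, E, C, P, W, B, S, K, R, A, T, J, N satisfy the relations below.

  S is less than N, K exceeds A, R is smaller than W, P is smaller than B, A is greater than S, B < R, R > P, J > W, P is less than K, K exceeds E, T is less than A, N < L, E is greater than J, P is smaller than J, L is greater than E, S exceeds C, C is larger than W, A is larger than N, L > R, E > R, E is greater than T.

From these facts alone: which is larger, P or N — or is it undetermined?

P < B and B < R give P < R.
Then R < W extends the chain to W.
Then W < C extends the chain to C.
With C < S: P < B < R < W < C < S.
Then S < N extends the chain to N.
So N is larger.

N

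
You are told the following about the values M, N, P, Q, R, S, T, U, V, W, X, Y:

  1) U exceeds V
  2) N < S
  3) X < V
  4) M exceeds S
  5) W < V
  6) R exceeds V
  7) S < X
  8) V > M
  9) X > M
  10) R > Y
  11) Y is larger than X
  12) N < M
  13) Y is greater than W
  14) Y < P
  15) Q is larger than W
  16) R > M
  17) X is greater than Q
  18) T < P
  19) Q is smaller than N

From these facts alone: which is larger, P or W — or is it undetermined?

W < Q and Q < N give W < N.
With N < S: W < Q < N < S.
Then S < M extends the chain to M.
With M < X: W < Q < N < S < M < X.
With X < Y: W < Q < N < S < M < X < Y.
With Y < P: W < Q < N < S < M < X < Y < P.
So P is larger.

P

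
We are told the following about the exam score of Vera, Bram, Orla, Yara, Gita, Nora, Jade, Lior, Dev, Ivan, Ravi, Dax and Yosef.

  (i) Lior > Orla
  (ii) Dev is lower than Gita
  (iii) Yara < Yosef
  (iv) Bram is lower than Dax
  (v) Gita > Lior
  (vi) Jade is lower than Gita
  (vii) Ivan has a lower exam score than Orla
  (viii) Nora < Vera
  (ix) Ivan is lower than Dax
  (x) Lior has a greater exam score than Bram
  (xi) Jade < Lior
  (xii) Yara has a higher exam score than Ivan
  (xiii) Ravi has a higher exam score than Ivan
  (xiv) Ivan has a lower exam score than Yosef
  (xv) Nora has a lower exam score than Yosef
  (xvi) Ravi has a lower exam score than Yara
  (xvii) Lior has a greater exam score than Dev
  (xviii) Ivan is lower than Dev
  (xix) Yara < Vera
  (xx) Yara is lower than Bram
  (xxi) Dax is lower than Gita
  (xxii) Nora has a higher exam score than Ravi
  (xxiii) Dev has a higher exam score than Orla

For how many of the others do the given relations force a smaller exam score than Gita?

Directly below Gita: Dev, Jade, Dax, Lior.
One step further: Ivan, Orla, Bram (7 so far).
One step further: Yara (8 so far).
One step further: Ravi (9 so far).
Nothing else is reachable below Gita; 9 in all.

9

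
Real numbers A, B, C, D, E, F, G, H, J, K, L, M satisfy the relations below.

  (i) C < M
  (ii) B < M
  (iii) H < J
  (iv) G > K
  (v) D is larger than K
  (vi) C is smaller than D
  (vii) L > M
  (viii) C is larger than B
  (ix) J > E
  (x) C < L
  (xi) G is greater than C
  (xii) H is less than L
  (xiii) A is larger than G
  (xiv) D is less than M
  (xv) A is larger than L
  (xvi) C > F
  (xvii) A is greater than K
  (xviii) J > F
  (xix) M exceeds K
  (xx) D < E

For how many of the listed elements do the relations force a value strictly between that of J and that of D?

Chaining upward from D reaches: M, L, E, A.
Chaining downward from J reaches: B, F, K, C, H, E.
Strictly between D and J are those in both lists: E — 1 element.

1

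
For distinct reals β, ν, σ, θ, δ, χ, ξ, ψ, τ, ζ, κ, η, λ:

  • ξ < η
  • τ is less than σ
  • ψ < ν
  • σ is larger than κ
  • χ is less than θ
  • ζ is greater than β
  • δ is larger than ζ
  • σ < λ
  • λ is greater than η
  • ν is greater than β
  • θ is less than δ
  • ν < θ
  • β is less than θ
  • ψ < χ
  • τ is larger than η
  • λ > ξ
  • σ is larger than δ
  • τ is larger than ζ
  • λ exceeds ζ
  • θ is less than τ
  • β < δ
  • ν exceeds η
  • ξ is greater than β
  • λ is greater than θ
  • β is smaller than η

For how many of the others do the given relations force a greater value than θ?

4

Directly above θ: δ, τ, λ.
One step further: σ (4 so far).
Nothing else is reachable above θ; 4 in all.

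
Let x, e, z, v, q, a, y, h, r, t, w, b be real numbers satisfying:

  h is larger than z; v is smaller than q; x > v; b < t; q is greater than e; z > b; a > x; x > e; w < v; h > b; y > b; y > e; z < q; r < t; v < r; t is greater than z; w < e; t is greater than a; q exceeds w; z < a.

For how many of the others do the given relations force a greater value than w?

Directly above w: e, v, q.
One step further: r, y, x (6 so far).
One step further: a, t (8 so far).
Nothing else is reachable above w; 8 in all.

8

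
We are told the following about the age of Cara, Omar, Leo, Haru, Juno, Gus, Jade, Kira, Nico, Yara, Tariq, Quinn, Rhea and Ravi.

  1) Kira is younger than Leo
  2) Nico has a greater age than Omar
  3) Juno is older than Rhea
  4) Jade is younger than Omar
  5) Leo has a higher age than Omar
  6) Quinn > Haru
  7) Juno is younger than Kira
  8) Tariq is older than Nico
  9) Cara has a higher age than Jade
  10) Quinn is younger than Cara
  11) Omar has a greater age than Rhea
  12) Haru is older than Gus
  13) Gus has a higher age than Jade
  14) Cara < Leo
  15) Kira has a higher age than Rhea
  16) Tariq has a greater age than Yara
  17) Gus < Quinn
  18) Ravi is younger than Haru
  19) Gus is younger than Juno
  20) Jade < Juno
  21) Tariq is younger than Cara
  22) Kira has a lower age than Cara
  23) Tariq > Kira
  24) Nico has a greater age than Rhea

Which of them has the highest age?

Leo

Chaining downward from Leo: directly below it, Omar, Kira, Cara; then Jade, Rhea, Juno, Tariq, Quinn; then Yara, Gus, Nico, Haru; then Ravi.
That covers every other element, and nothing is given above Leo, so Leo is the highest age.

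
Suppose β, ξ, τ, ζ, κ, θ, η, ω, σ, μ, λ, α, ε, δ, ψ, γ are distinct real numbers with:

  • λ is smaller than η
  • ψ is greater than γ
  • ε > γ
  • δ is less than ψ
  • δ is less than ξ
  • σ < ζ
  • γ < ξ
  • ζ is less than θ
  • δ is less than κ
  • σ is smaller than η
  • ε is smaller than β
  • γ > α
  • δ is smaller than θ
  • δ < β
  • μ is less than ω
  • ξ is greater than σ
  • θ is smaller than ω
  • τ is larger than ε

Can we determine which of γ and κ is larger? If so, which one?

undetermined

Following every chain through γ: above γ we get ε, τ, ξ, ψ, β; below γ we get α.
κ is not reached, and no chain runs the other way from κ to γ.
So the given relations leave the order of γ and κ undetermined.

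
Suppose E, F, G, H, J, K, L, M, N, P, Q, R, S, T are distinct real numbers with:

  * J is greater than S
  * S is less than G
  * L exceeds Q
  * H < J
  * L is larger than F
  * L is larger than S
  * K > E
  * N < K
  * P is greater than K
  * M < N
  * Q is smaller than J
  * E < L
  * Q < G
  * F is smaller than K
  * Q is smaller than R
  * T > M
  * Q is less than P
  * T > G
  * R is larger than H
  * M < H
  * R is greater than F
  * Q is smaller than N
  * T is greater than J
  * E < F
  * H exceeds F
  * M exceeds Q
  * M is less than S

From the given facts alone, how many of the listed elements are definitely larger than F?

7

The elements the relations force above F are H, J, K, R, L, P, T — no chain reaches any other.
That is 7.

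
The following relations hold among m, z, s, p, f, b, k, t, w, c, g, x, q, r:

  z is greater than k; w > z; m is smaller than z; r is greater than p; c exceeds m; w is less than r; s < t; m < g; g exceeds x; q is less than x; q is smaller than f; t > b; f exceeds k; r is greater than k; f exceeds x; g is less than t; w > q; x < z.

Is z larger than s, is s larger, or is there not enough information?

undetermined

Following every chain through z: above z we get w, r; below z we get m, q, k, x.
s is not reached, and no chain runs the other way from s to z.
So the given relations leave the order of z and s undetermined.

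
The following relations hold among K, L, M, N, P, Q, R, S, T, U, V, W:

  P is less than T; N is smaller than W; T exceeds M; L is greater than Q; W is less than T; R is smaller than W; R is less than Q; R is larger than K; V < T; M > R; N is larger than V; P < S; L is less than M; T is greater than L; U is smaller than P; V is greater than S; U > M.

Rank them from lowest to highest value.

K < R < Q < L < M < U < P < S < V < N < W < T

Nothing is placed below K, so it is least; from there K < R; R < Q; Q < L; L < M; M < U; U < P; P < S; S < V; V < N; N < W; W < T, each given directly.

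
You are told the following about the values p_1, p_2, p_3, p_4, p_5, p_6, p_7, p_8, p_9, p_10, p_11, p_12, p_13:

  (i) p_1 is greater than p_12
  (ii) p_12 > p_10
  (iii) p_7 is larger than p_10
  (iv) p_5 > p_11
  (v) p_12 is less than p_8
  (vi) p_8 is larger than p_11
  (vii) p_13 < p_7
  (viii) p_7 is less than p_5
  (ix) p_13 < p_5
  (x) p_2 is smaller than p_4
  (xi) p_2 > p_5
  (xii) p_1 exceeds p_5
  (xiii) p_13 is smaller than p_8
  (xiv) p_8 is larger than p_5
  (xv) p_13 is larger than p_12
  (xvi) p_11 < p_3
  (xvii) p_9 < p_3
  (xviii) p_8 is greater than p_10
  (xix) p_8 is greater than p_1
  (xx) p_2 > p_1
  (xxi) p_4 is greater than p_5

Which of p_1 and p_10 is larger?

p_10 < p_12 and p_12 < p_13 give p_10 < p_13.
With p_13 < p_7: p_10 < p_12 < p_13 < p_7.
Then p_7 < p_5 extends the chain to p_5.
Then p_5 < p_1 extends the chain to p_1.
So p_10 < p_1; p_1 is the larger of the two.

p_1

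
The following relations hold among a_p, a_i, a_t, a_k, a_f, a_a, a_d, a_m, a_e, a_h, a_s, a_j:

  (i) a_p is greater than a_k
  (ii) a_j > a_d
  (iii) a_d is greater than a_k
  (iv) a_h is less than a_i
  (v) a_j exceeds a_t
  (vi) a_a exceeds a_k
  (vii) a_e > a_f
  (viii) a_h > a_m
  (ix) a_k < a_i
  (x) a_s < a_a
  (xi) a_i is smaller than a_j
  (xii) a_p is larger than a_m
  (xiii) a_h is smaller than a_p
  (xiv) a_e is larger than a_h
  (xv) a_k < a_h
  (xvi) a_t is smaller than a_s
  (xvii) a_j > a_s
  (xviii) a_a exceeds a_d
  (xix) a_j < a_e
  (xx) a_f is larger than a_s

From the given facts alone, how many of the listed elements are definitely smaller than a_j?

From a_j the given relations immediately reach a_t, a_s, a_i, a_d.
From those, a_k, a_h — 6 in total.
From those, a_m — 7 in total.
Nothing else is reachable below a_j; 7 in all.

7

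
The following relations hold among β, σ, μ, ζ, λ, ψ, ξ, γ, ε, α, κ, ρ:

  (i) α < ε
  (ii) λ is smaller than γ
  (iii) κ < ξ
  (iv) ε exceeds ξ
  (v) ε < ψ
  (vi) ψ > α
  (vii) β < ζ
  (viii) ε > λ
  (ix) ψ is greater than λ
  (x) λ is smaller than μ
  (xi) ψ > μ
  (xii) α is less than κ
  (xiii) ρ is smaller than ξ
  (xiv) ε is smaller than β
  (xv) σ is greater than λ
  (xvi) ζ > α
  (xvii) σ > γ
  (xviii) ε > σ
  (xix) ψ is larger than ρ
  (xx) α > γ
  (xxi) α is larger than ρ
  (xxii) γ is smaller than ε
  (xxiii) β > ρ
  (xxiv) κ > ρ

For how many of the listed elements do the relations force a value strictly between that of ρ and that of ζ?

Chaining upward from ρ reaches: α, κ, ξ, ε, β, ψ.
Chaining downward from ζ reaches: λ, γ, α, κ, σ, ξ, ε, β.
Strictly between ρ and ζ are those in both lists: α, κ, ξ, ε, β — 5 elements.

5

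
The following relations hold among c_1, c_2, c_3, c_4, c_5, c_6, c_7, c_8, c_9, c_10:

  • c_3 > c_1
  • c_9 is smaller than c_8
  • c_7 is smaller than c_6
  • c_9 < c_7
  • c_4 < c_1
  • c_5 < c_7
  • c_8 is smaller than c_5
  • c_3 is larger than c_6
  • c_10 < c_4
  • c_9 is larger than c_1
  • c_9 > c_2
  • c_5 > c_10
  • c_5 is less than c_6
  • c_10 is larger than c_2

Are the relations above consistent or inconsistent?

consistent

The single ordering c_2 < c_10 < c_4 < c_1 < c_9 < c_8 < c_5 < c_7 < c_6 < c_3 satisfies every listed relation, so no contradiction arises.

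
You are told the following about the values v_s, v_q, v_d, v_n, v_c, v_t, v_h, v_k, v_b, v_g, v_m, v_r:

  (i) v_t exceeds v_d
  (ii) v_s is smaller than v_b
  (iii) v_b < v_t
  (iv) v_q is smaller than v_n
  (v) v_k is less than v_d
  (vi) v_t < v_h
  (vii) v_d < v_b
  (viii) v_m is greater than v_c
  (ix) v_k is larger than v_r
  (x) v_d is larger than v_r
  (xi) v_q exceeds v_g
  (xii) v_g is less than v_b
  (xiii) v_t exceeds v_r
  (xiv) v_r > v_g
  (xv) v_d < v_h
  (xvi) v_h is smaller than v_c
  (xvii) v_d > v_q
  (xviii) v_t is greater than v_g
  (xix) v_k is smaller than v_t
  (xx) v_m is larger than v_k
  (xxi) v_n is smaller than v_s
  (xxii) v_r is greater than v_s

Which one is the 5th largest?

The consecutive relations fix a unique order: v_g < v_q < v_n < v_s < v_r < v_k < v_d < v_b < v_t < v_h < v_c < v_m.
The 5th largest is v_b.

v_b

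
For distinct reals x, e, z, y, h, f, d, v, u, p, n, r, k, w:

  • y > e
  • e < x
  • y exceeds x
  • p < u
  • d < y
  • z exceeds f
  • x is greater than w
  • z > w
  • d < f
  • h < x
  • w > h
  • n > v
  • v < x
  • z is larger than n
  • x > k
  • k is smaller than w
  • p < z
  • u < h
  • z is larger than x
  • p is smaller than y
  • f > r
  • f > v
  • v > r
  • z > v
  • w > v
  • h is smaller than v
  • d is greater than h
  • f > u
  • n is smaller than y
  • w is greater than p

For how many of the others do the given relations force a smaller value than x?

The elements the relations force below x are r, p, u, e, h, v, k, w — no chain reaches any other.
That is 8.

8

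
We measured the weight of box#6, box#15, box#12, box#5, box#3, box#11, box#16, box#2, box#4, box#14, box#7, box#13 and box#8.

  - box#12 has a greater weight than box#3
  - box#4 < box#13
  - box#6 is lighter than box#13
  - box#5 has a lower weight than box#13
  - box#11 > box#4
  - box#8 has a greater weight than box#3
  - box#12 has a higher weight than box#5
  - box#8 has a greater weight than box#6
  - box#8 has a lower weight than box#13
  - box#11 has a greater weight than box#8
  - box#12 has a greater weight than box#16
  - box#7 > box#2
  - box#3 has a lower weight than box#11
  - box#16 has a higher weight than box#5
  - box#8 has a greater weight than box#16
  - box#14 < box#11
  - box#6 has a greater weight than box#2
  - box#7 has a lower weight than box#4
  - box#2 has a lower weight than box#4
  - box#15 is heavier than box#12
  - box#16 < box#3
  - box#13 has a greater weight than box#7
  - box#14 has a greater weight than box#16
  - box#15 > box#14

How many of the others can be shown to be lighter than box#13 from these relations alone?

From box#13 the given relations immediately reach box#5, box#7, box#6, box#4, box#8.
From those, box#2, box#16, box#3 — 8 in total.
No other element is forced below box#13 by the given relations, so the count is 8.

8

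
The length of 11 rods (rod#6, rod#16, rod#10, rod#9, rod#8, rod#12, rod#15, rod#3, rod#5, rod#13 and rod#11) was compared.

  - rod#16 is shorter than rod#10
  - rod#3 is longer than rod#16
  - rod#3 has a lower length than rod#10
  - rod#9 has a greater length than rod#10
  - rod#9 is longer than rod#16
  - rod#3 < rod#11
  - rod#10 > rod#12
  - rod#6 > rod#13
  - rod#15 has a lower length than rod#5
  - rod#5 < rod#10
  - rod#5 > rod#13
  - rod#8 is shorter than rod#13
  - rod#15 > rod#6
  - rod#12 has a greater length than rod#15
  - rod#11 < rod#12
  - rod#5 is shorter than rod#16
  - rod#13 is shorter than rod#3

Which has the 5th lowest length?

Chaining the given pairs: rod#8 < rod#13 < rod#6 < rod#15 < rod#5 < rod#16 < rod#3 < rod#11 < rod#12 < rod#10 < rod#9.
The 5th smallest is rod#5.

rod#5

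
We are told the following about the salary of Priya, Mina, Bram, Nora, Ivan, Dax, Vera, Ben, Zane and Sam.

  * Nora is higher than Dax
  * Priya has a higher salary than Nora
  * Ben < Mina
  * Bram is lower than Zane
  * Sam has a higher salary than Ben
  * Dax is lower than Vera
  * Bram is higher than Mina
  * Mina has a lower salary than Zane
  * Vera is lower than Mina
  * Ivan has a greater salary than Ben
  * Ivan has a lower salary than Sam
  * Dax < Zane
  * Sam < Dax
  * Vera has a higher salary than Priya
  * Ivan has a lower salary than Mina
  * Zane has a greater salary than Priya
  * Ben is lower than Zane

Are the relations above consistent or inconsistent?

The single ordering Ben < Ivan < Sam < Dax < Nora < Priya < Vera < Mina < Bram < Zane satisfies every listed relation, so no contradiction arises.

consistent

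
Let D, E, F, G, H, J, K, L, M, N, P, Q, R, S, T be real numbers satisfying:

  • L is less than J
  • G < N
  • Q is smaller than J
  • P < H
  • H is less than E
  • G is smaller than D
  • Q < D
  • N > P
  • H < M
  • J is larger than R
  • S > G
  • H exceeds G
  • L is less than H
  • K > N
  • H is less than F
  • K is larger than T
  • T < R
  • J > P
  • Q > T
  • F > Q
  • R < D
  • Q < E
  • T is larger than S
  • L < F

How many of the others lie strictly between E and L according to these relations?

The relations place L below E. An element lies strictly between them when it is forced above L and also forced below E.
Above L: {H, M, J, F}. Below E: {G, S, T, P, H, Q}.
Intersection: {H} — 1.

1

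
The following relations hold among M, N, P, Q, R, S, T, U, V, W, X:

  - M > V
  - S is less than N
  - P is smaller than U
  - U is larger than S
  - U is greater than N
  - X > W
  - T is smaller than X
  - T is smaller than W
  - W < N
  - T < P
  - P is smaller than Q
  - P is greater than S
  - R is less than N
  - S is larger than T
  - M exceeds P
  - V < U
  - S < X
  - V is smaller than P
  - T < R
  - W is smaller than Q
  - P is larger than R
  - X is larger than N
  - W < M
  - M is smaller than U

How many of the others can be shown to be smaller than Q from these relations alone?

6

From Q the given relations immediately reach W, P.
From those, T, S, V, R — 6 in total.
Nothing else is reachable below Q; 6 in all.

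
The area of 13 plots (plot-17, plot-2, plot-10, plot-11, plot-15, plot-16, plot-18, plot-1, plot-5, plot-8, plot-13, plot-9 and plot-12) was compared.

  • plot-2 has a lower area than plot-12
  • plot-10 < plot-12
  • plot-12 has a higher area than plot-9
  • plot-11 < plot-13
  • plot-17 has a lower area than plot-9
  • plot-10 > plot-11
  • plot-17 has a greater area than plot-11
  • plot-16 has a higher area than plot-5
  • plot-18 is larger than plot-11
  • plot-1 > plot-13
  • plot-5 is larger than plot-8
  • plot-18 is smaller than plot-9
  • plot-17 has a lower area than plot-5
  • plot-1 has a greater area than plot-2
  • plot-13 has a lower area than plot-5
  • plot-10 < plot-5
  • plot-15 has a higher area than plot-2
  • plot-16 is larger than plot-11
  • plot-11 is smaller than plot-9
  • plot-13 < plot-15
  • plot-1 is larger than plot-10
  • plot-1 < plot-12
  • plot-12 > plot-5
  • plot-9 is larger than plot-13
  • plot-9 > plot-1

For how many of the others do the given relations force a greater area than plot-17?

4

The elements the relations force above plot-17 are plot-9, plot-5, plot-12, plot-16 — no chain reaches any other.
That is 4.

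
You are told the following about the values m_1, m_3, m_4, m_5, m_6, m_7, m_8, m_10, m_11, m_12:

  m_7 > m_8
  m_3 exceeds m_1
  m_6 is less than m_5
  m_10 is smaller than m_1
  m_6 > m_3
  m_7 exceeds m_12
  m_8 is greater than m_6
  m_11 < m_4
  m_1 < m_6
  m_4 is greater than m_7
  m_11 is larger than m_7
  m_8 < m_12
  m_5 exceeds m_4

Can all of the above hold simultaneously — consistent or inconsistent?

The single ordering m_10 < m_1 < m_3 < m_6 < m_8 < m_12 < m_7 < m_11 < m_4 < m_5 satisfies every listed relation, so no contradiction arises.

consistent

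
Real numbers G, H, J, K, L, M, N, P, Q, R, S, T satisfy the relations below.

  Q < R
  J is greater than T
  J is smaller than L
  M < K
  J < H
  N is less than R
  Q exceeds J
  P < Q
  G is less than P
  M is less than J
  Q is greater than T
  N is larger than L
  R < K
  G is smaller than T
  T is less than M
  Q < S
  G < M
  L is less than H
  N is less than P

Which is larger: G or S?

S

Following the relations from G: G < T < M < J < L < N < P < Q < S.
So G < S; S is the larger of the two.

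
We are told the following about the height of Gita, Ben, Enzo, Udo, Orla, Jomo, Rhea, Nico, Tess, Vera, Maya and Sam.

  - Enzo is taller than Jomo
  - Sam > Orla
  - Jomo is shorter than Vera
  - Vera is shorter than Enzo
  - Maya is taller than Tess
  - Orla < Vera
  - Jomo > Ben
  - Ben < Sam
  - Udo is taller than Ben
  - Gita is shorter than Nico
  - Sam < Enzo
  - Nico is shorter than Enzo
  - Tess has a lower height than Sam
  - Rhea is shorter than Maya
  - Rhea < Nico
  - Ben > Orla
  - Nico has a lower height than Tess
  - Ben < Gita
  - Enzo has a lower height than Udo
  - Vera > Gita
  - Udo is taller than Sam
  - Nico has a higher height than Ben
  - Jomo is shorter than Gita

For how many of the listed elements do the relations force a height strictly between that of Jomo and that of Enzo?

Chaining upward from Jomo reaches: Gita, Nico, Tess, Maya, Sam, Vera, Udo.
Chaining downward from Enzo reaches: Orla, Ben, Rhea, Gita, Nico, Tess, Sam, Vera.
Strictly between Jomo and Enzo are those in both lists: Gita, Nico, Tess, Sam, Vera — 5 elements.

5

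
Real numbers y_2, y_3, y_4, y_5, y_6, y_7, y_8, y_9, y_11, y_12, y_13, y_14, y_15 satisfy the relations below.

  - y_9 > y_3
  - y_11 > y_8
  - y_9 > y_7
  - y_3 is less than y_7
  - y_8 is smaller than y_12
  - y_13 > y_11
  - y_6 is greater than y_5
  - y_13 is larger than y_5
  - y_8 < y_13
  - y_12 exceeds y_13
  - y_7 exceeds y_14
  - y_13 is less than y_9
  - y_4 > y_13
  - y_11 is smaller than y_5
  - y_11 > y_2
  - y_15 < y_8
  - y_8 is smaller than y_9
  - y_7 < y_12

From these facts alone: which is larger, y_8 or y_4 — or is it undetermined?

y_4

Link the given pairs in sequence: y_8 < y_11; y_11 < y_5; y_5 < y_13; y_13 < y_4.
Chaining these gives y_8 < y_11 < y_5 < y_13 < y_4.
So y_4 is larger.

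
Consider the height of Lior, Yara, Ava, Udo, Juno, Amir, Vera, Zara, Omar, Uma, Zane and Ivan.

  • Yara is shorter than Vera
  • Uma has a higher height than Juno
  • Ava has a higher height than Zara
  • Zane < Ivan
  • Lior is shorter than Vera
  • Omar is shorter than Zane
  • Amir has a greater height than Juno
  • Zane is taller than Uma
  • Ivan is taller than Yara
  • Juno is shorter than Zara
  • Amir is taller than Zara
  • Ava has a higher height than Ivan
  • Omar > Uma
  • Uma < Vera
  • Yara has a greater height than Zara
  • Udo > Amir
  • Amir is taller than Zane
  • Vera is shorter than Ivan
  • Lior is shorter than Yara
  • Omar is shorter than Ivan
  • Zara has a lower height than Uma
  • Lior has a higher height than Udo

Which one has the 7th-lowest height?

Piecing the relations together gives one ordering: Juno < Zara < Uma < Omar < Zane < Amir < Udo < Lior < Yara < Vera < Ivan < Ava.
The 7th smallest is Udo.

Udo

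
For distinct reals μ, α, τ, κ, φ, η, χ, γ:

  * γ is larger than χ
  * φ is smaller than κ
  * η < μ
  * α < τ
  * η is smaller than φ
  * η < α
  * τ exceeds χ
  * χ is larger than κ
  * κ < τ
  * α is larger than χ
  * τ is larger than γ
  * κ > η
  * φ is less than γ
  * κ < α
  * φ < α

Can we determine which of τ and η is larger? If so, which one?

τ

Link the given pairs in sequence: η < φ; φ < κ; κ < χ; χ < γ; γ < τ.
Chaining these gives η < φ < κ < χ < γ < τ.
So τ is larger.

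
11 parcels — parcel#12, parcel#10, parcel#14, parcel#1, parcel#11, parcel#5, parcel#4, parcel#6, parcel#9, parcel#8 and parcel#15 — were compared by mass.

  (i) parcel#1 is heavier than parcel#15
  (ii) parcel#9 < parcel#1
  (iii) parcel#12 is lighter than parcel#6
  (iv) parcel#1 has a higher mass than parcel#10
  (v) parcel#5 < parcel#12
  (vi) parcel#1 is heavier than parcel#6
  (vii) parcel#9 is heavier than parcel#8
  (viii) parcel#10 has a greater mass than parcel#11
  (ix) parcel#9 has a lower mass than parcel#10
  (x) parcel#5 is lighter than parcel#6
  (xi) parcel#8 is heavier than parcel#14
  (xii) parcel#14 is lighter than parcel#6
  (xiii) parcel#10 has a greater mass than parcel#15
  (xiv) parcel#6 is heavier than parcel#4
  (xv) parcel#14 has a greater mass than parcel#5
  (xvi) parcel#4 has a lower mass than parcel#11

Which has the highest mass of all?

parcel#1

parcel#4 is not greatest since parcel#4 < parcel#6; parcel#5 is not greatest since parcel#5 < parcel#14; parcel#14 is not greatest since parcel#14 < parcel#8; parcel#12 is not greatest since parcel#12 < parcel#6; parcel#8 is not greatest since parcel#8 < parcel#9; parcel#11 is not greatest since parcel#11 < parcel#10; parcel#6 is not greatest since parcel#6 < parcel#1; parcel#9 is not greatest since parcel#9 < parcel#1; parcel#15 is not greatest since parcel#15 < parcel#1; parcel#10 is not greatest since parcel#10 < parcel#1.
Only parcel#1 has nothing above it, so parcel#1 is the highest mass.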